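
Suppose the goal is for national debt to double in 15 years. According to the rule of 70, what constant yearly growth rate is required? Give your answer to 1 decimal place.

70 / 15 ≈ 4.67, so about 4.7% per year.

4.7%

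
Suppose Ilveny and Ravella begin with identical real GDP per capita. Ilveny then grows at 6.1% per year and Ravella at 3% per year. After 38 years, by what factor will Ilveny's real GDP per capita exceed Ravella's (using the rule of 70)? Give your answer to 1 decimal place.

roughly 3.2 times

Only the 3.1-point difference matters.
70/3.1 ≈ 22.58 years per doubling of the ratio; 38 years gives 1.68 doublings, so ≈ 3.2×.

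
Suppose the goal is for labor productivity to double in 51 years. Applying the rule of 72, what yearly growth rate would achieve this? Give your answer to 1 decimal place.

72 / 51 ≈ 1.41, so about 1.4% per year.

1.4%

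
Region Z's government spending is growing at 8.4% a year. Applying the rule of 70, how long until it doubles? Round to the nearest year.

about 8 years

At 8.4%, doubling takes about 70/8.4 = 8.33 years.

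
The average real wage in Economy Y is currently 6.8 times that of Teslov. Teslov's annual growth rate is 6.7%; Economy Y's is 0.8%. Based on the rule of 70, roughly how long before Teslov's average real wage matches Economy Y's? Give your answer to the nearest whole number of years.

33 years

The growth-rate gap is 6.7% − 0.8% = 5.9 percentage points.
So the ratio between them halves every 70/5.9 ≈ 11.86 years.
A 6.8 times gap takes log₂(6.8) ≈ 2.77 halvings to close: 2.77 × 11.86 ≈ 33 years.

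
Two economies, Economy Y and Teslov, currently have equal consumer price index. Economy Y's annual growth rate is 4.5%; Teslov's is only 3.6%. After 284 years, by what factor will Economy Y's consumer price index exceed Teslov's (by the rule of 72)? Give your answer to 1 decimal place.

Only the 0.9-point difference matters.
72/0.9 ≈ 80.00 years per doubling of the ratio; 284 years gives 3.55 doublings, so ≈ 11.7×.

11.7 times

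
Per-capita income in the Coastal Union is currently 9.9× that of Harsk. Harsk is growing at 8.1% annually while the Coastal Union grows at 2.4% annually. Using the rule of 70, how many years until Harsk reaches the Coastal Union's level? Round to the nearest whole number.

roughly 41 years

The growth-rate gap is 8.1% − 2.4% = 5.7 percentage points.
So the ratio between them halves every 70/5.7 ≈ 12.28 years.
A 9.9× gap takes log₂(9.9) ≈ 3.31 halvings to close: 3.31 × 12.28 ≈ 41 years.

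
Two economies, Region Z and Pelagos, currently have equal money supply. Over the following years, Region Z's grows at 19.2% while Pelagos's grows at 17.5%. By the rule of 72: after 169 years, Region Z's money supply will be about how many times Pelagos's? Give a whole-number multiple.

Only the 1.7-point difference matters.
72/1.7 ≈ 42.35 years per doubling of the ratio; 169 years gives 3.99 doublings, so ≈ 16×.

about 16 times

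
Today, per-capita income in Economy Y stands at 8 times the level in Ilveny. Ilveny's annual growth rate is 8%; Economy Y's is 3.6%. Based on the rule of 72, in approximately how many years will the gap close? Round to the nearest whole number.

around 49 years

Ilveny gains on Economy Y at 8% − 3.6% = 4.4 points a year.
At that relative rate the gap halves every 72/4.4 ≈ 16.36 years.
An 8 times gap closes after 3 halvings: 3 × 16.36 ≈ 49 years.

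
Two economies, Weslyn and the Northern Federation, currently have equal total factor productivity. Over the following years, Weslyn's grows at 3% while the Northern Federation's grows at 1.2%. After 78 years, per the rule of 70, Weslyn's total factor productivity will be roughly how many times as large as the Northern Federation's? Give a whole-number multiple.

Weslyn pulls ahead at 1.8 pp per year, so the ratio doubles every 70/1.8 ≈ 38.89 years.
In 78 years that's 2.01 doublings: 2^2.01 ≈ 4.

4 times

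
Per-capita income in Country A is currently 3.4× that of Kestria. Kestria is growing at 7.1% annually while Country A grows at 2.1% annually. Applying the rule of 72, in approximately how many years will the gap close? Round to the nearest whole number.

25 years

The growth-rate gap is 7.1% − 2.1% = 5 percentage points.
So the ratio between them halves every 72/5 ≈ 14.40 years.
A 3.4× gap takes log₂(3.4) ≈ 1.77 halvings to close: 1.77 × 14.40 ≈ 25 years.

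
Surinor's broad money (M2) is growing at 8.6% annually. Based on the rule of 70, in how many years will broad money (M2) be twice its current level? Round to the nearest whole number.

At 8.6%, doubling takes about 70/8.6 = 8.14 years.

approximately 8 years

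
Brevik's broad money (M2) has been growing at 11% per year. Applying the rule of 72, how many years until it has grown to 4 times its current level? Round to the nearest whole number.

At 11% it doubles every 72/11 ≈ 6.55 years.
4 = 2^2, so 2 doublings → 13 years.

≈ 13 years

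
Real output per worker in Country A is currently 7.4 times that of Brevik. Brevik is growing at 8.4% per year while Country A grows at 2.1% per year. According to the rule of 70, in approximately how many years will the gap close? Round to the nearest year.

Brevik gains on Country A at 8.4% − 2.1% = 6.3 points a year.
At that relative rate the gap halves every 70/6.3 ≈ 11.11 years.
A 7.4 times gap takes log₂(7.4) ≈ 2.89 halvings to close: 2.89 × 11.11 ≈ 32 years.

≈ 32 years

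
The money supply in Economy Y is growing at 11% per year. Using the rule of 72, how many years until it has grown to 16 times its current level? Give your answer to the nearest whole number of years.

approximately 26 years

Doubling time ≈ 72/11 = 6.55 years.
16 = 2^4, so 4 doublings → 26 years.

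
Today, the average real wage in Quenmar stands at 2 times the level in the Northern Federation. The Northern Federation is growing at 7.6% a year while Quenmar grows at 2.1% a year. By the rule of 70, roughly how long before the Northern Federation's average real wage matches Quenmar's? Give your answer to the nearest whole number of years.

13 years

The growth-rate gap is 7.6% − 2.1% = 5.5 percentage points.
So the ratio between them halves every 70/5.5 ≈ 12.73 years.
A 2 times gap closes after 1 halving: 1 × 12.73 ≈ 13 years.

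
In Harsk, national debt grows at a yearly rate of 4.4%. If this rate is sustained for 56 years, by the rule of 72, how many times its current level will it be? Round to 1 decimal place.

roughly 10.7 times

Doubling time ≈ 72/4.4 = 16.36 years.
56 years / 16.36 ≈ 3.42 doublings → factor 2^3.42 ≈ 10.7.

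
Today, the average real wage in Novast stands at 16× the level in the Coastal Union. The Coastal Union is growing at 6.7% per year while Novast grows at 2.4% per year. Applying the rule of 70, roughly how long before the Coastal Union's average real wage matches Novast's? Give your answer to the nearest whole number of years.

The growth-rate gap is 6.7% − 2.4% = 4.3 percentage points.
So the ratio between them halves every 70/4.3 ≈ 16.28 years.
A 16× gap closes after 4 halvings: 4 × 16.28 ≈ 65 years.

approximately 65 years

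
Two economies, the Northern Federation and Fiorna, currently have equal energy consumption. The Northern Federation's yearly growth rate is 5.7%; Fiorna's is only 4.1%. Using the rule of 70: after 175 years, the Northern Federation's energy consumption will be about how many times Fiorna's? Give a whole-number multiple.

Rate gap = 5.7% − 4.1% = 1.6 points.
The ratio doubles every 70/1.6 ≈ 43.75 years.
175/43.75 ≈ 4.00 doublings → ratio ≈ 2^4.00 ≈ 16.

roughly 16 times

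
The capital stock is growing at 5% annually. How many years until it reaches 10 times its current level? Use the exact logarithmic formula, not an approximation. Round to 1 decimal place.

t = ln(10) / ln(1 + 0.05) = 2.3026 / 0.048790 ≈ 47.19.

47.2 years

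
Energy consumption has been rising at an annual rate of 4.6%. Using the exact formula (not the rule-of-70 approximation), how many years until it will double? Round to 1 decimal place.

15.4 years

t = ln(2) / ln(1 + 0.046) = 0.6931 / 0.044973 ≈ 15.41.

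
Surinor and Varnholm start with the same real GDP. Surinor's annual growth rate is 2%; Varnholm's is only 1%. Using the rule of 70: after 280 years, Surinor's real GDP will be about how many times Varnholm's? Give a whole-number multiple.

approximately 16 times

Only the 1-point difference matters.
70/1 ≈ 70.00 years per doubling of the ratio; 280 years gives 4.00 doublings, so ≈ 16×.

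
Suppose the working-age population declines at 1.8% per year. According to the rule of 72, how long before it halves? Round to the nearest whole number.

40 years

Falling at 1.8%, it halves about every 72/1.8 = 40.00 years.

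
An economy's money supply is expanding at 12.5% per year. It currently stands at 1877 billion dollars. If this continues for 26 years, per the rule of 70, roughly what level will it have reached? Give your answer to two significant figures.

approximately 47000 billion dollars

It doubles every 70/12.5 ≈ 5.60 years, so 26 years is 4.64 doublings.
2^4.64 ≈ 24.93; 1877 × 24.93 ≈ 47000 billion dollars.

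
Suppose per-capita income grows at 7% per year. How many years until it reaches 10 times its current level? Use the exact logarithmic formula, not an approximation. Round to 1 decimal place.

t = ln(10) / ln(1 + 0.07) = 2.3026 / 0.067659 ≈ 34.03.

34.0 years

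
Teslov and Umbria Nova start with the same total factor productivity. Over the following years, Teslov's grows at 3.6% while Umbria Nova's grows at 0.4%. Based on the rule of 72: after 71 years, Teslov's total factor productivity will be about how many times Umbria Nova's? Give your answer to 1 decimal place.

Teslov pulls ahead at 3.2 pp per year, so the ratio doubles every 72/3.2 ≈ 22.50 years.
In 71 years that's 3.16 doublings: 2^3.16 ≈ 8.9.

approximately 8.9 times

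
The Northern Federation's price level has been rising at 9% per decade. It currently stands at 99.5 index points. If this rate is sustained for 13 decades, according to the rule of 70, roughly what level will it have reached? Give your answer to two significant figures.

≈ 320 index points

Doubling time ≈ 70/9 = 7.78 decades.
13 decades is 13/7.78 ≈ 1.67 doublings, a factor of 2^1.67 ≈ 3.18.
99.5 × 3.18 ≈ 320 index points.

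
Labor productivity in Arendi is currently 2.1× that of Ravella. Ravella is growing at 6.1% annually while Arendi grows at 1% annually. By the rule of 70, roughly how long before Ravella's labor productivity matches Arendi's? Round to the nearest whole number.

The growth-rate gap is 6.1% − 1% = 5.1 percentage points.
So the ratio between them halves every 70/5.1 ≈ 13.73 years.
A 2.1× gap takes log₂(2.1) ≈ 1.07 halvings to close: 1.07 × 13.73 ≈ 15 years.

about 15 years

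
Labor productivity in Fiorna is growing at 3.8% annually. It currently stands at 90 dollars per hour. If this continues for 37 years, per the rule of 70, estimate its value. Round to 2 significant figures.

Doubling time ≈ 70/3.8 = 18.42 years.
37 years is 37/18.42 ≈ 2.01 doublings, a factor of 2^2.01 ≈ 4.03.
90 × 4.03 ≈ 360 dollars per hour.

around 360 dollars per hour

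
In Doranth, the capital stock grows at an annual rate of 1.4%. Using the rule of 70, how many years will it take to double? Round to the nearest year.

70/1.4 ≈ 50.00, so it doubles roughly every 50 years.

≈ 50 years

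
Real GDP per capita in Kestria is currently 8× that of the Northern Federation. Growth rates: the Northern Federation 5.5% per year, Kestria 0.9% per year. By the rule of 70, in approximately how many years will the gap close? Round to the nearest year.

the Northern Federation gains on Kestria at 5.5% − 0.9% = 4.6 points a year.
At that relative rate the gap halves every 70/4.6 ≈ 15.22 years.
An 8× gap closes after 3 halvings: 3 × 15.22 ≈ 46 years.

46 years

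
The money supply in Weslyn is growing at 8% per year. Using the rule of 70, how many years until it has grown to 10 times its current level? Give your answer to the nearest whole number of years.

about 29 years

One doubling takes 70/8 = 8.75 years.
Reaching 10× takes log₂(10) ≈ 3.32 doublings.
3.32 × 8.75 ≈ 29 years.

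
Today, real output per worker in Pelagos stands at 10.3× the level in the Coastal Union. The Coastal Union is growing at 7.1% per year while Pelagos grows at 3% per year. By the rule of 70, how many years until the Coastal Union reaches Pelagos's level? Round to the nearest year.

≈ 57 years

What matters is the difference: 4.1 pp.
Rule of 70 on the gap: the ratio halves every 70/4.1 ≈ 17.07 years.
A 10.3× gap takes log₂(10.3) ≈ 3.36 halvings to close: 3.36 × 17.07 ≈ 57 years.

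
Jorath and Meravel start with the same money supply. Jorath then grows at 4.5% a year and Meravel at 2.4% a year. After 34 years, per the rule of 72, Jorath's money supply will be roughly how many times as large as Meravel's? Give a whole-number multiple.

Only the 2.1-point difference matters.
72/2.1 ≈ 34.29 years per doubling of the ratio; 34 years gives 0.99 doublings, so ≈ 2×.

2 times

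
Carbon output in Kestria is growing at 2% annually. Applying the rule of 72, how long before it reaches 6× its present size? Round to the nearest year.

At 2% it doubles every 72/2 ≈ 36.00 years.
Reaching 6× takes log₂(6) ≈ 2.58 doublings.
2.58 × 36.00 ≈ 93 years.

roughly 93 years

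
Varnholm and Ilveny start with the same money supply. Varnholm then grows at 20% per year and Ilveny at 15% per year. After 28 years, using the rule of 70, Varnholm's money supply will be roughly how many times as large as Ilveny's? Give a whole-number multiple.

≈ 4 times

Only the 5-point difference matters.
70/5 ≈ 14.00 years per doubling of the ratio; 28 years gives 2.00 doublings, so ≈ 4×.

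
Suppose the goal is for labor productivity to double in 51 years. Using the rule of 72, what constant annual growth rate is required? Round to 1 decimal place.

≈ 1.4%

72 / 51 ≈ 1.41, so about 1.4% annually.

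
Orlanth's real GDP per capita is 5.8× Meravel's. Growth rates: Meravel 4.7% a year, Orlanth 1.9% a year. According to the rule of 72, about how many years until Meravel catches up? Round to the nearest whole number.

Meravel gains on Orlanth at 4.7% − 1.9% = 2.8 points a year.
At that relative rate the gap halves every 72/2.8 ≈ 25.71 years.
A 5.8× gap takes log₂(5.8) ≈ 2.54 halvings to close: 2.54 × 25.71 ≈ 65 years.

roughly 65 years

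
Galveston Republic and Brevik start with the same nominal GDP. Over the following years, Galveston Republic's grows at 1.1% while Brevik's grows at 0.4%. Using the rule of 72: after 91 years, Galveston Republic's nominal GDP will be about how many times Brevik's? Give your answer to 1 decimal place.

Galveston Republic pulls ahead at 0.7 pp per year, so the ratio doubles every 72/0.7 ≈ 102.86 years.
In 91 years that's 0.88 doublings: 2^0.88 ≈ 1.8.

approximately 1.8 times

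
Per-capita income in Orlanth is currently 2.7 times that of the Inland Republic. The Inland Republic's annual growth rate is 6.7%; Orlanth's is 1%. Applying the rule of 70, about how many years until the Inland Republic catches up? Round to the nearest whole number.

about 18 years

What matters is the difference: 5.7 pp.
Rule of 70 on the gap: the ratio halves every 70/5.7 ≈ 12.28 years.
A 2.7 times gap takes log₂(2.7) ≈ 1.43 halvings to close: 1.43 × 12.28 ≈ 18 years.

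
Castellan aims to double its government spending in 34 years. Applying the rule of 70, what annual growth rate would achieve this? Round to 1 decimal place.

70 / 34 ≈ 2.06, so about 2.1% annually.

2.1%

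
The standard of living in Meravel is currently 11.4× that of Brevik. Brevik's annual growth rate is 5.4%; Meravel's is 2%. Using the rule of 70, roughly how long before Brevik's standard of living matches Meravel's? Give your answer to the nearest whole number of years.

What matters is the difference: 3.4 pp.
Rule of 70 on the gap: the ratio halves every 70/3.4 ≈ 20.59 years.
An 11.4× gap takes log₂(11.4) ≈ 3.51 halvings to close: 3.51 × 20.59 ≈ 72 years.

around 72 years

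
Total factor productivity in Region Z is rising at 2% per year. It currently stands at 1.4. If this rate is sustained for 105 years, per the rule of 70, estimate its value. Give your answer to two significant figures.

roughly 11

Doubling time ≈ 70/2 = 35.00 years.
105 years is 105/35.00 ≈ 3.00 doublings, a factor of 2^3.00 ≈ 8.00.
1.4 × 8.00 ≈ 11.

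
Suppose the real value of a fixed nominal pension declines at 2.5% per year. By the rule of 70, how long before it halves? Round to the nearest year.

Halving time ≈ 70 / 2.5 = 28.00 → 28 years.

around 28 years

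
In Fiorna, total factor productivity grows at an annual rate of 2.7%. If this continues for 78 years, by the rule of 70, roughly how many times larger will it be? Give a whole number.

approximately 8 times

70/2.7 ≈ 25.93 years per doubling.
78 years fits 3 doublings: 2^3 = 8.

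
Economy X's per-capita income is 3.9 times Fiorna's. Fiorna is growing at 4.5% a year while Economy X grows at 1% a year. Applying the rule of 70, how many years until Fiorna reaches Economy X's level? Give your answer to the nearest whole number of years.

The growth-rate gap is 4.5% − 1% = 3.5 percentage points.
So the ratio between them halves every 70/3.5 ≈ 20.00 years.
A 3.9 times gap takes log₂(3.9) ≈ 1.96 halvings to close: 1.96 × 20.00 ≈ 39 years.

approximately 39 years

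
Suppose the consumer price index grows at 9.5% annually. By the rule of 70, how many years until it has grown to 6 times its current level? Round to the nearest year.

At 9.5% it doubles every 70/9.5 ≈ 7.37 years.
6× is log₂ 6 ≈ 2.58 doublings, so ≈ 2.58 × 7.37 = 19 years.

approximately 19 years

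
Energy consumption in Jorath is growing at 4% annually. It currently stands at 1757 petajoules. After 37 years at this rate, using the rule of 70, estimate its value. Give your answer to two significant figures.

≈ 7600 petajoules

Doubling time ≈ 70/4 = 17.50 years.
37 years is 37/17.50 ≈ 2.11 doublings, a factor of 2^2.11 ≈ 4.32.
1757 × 4.32 ≈ 7600 petajoules.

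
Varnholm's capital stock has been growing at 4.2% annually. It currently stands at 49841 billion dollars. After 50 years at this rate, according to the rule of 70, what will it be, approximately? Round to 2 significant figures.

400000 billion dollars

Doubling time ≈ 70/4.2 = 16.67 years.
50 years is 50/16.67 ≈ 3.00 doublings, a factor of 2^3.00 ≈ 8.00.
49841 × 8.00 ≈ 400000 billion dollars.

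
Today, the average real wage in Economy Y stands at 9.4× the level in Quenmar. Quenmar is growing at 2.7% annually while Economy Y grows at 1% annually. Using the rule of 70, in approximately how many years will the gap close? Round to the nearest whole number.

The growth-rate gap is 2.7% − 1% = 1.7 percentage points.
So the ratio between them halves every 70/1.7 ≈ 41.18 years.
A 9.4× gap takes log₂(9.4) ≈ 3.23 halvings to close: 3.23 × 41.18 ≈ 133 years.

around 133 years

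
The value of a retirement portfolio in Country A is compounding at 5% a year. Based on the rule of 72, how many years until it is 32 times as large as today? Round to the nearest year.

roughly 72 years

At 5% it doubles every 72/5 ≈ 14.40 years.
32 = 2^5, so 5 doublings → 72 years.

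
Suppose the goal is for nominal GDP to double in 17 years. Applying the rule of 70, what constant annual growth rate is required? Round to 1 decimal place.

70 / 17 ≈ 4.12, so about 4.1% a year.

roughly 4.1%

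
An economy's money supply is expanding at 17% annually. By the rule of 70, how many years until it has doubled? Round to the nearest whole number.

approximately 4 years

70/17 ≈ 4.12, so it doubles roughly every 4 years.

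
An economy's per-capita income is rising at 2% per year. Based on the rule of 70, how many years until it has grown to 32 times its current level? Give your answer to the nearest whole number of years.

At 2% it doubles every 70/2 ≈ 35.00 years.
32× is 5 doublings, so 5 × 35.00 ≈ 175 years.

roughly 175 years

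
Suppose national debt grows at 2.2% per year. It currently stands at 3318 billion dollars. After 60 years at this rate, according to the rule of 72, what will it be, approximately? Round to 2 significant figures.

Doubling time ≈ 72/2.2 = 32.73 years.
60 years is 60/32.73 ≈ 1.83 doublings, a factor of 2^1.83 ≈ 3.56.
3318 × 3.56 ≈ 12000 billion dollars.

12000 billion dollars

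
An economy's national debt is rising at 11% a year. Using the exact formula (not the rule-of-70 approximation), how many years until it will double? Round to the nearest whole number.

7 years

t = ln(2) / ln(1 + 0.11) = 0.6931 / 0.104360 ≈ 6.64.
≈ 7 years.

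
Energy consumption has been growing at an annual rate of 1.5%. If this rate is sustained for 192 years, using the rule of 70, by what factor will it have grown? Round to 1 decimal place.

Doubling time ≈ 70/1.5 = 46.67 years.
192 years / 46.67 ≈ 4.11 doublings → factor 2^4.11 ≈ 17.3.

17.3 times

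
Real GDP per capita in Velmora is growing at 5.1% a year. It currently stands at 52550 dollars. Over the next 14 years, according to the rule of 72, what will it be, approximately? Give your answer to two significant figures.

roughly 100000 dollars

It doubles every 72/5.1 ≈ 14.12 years, so 14 years is 0.99 doublings.
2^0.99 ≈ 1.99; 52550 × 1.99 ≈ 100000 dollars.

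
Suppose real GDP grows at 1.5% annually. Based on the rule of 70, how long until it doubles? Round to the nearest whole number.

70/1.5 ≈ 46.67, so it doubles roughly every 47 years.

≈ 47 years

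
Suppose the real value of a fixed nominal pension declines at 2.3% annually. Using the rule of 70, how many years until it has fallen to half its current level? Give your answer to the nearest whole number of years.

around 30 years

The rule works in reverse for decay: 70/2.3 ≈ 30.43 years to halve.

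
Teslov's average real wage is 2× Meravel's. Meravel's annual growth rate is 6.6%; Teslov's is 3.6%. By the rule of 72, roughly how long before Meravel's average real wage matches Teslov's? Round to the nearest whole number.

roughly 24 years

Meravel gains on Teslov at 6.6% − 3.6% = 3 points a year.
At that relative rate the gap halves every 72/3 ≈ 24.00 years.
A 2× gap closes after 1 halving: 1 × 24.00 ≈ 24 years.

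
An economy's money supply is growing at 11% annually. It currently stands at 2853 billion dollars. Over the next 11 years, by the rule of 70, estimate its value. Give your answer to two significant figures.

9500 billion dollars

Doubling time ≈ 70/11 = 6.36 years.
11 years is 11/6.36 ≈ 1.73 doublings, a factor of 2^1.73 ≈ 3.32.
2853 × 3.32 ≈ 9500 billion dollars.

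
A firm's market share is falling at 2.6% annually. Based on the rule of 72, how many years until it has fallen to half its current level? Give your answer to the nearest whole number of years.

28 years

The rule works in reverse for decay: 72/2.6 ≈ 27.69 years to halve.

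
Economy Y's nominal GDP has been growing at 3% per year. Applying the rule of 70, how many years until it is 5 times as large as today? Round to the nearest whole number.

54 years

At 3% it doubles every 70/3 ≈ 23.33 years.
5× is log₂ 5 ≈ 2.32 doublings, so ≈ 2.32 × 23.33 = 54 years.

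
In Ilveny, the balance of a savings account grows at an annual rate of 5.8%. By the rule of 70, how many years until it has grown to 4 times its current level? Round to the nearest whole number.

approximately 24 years

One doubling takes 70/5.8 = 12.07 years.
4 = 2^2, so 2 doublings → 24 years.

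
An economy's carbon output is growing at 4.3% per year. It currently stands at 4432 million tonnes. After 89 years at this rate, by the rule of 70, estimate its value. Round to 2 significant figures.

Doubling time ≈ 70/4.3 = 16.28 years.
89 years is 89/16.28 ≈ 5.47 doublings, a factor of 2^5.47 ≈ 44.32.
4432 × 44.32 ≈ 200000 million tonnes.

about 200000 million tonnes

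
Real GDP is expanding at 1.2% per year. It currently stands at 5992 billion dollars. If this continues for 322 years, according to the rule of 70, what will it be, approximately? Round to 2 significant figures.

Doubling time ≈ 70/1.2 = 58.33 years.
322 years is 322/58.33 ≈ 5.52 doublings, a factor of 2^5.52 ≈ 45.89.
5992 × 45.89 ≈ 270000 billion dollars.

≈ 270000 billion dollars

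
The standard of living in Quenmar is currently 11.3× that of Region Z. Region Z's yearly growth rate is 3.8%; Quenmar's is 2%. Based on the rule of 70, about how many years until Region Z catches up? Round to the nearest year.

Region Z gains on Quenmar at 3.8% − 2% = 1.8 points a year.
At that relative rate the gap halves every 70/1.8 ≈ 38.89 years.
An 11.3× gap takes log₂(11.3) ≈ 3.50 halvings to close: 3.50 × 38.89 ≈ 136 years.

136 years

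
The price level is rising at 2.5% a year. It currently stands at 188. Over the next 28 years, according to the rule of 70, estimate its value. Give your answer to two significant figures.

around 380

Doubling time ≈ 70/2.5 = 28.00 years.
28 years is 28/28.00 ≈ 1.00 doublings, a factor of 2^1.00 ≈ 2.00.
188 × 2.00 ≈ 380.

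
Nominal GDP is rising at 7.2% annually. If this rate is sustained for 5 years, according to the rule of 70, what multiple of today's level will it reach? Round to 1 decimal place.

Doubles every ≈ 9.72 years (70/7.2).
5 years is 0.51 doublings; 2^0.51 ≈ 1.4×.

about 1.4 times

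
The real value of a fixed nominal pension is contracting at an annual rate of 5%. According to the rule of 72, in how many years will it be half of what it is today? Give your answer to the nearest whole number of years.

around 14 years

Halving time ≈ 72 / 5 = 14.40 → 14 years.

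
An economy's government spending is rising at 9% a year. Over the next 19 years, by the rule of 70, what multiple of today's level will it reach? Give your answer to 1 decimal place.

Doubling time ≈ 70/9 = 7.78 years.
19 years / 7.78 ≈ 2.44 doublings → factor 2^2.44 ≈ 5.4.

≈ 5.4 times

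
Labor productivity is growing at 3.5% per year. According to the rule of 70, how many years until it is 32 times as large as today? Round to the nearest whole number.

Doubling time ≈ 70/3.5 = 20.00 years.
32× is 5 doublings, so 5 × 20.00 ≈ 100 years.

about 100 years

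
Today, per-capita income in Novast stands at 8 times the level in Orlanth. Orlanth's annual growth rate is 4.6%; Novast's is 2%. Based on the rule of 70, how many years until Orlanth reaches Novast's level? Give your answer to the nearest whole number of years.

about 81 years

Orlanth gains on Novast at 4.6% − 2% = 2.6 points a year.
At that relative rate the gap halves every 70/2.6 ≈ 26.92 years.
An 8 times gap closes after 3 halvings: 3 × 26.92 ≈ 81 years.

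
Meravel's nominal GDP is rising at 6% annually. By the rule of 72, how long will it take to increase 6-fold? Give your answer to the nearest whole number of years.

roughly 31 years

One doubling takes 72/6 = 12.00 years.
6× is log₂ 6 ≈ 2.58 doublings, so ≈ 2.58 × 12.00 = 31 years.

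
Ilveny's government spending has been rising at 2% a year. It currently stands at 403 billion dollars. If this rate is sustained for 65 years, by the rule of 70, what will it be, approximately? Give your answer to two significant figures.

≈ 1500 billion dollars

It doubles every 70/2 ≈ 35.00 years, so 65 years is 1.86 doublings.
2^1.86 ≈ 3.63; 403 × 3.63 ≈ 1500 billion dollars.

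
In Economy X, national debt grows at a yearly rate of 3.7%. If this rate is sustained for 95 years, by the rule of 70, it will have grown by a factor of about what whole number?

Doubling time ≈ 70/3.7 = 18.92 years.
95/18.92 ≈ 5 doublings, so about 2^5 = 32×.

around 32 times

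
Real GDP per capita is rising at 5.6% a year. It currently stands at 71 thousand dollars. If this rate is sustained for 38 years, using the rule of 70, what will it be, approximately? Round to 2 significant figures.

It doubles every 70/5.6 ≈ 12.50 years, so 38 years is 3.04 doublings.
2^3.04 ≈ 8.22; 71 × 8.22 ≈ 580 thousand dollars.

roughly 580 thousand dollars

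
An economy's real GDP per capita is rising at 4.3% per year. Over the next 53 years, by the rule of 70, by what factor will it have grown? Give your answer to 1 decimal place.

around 9.6 times

Doubling time ≈ 70/4.3 = 16.28 years.
53 years / 16.28 ≈ 3.26 doublings → factor 2^3.26 ≈ 9.6.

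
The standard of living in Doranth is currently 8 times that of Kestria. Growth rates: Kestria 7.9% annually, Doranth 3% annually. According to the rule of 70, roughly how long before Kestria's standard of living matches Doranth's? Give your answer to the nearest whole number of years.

about 43 years

What matters is the difference: 4.9 pp.
Rule of 70 on the gap: the ratio halves every 70/4.9 ≈ 14.29 years.
An 8 times gap closes after 3 halvings: 3 × 14.29 ≈ 43 years.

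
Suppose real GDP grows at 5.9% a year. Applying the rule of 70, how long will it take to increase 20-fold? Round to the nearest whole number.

roughly 51 years

At 5.9% it doubles every 70/5.9 ≈ 11.86 years.
Reaching 20× takes log₂(20) ≈ 4.32 doublings.
4.32 × 11.86 ≈ 51 years.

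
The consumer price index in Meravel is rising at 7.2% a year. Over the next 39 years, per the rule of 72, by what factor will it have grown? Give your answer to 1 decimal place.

about 14.9 times

Doubles every ≈ 10.00 years (72/7.2).
39 years is 3.90 doublings; 2^3.90 ≈ 14.9×.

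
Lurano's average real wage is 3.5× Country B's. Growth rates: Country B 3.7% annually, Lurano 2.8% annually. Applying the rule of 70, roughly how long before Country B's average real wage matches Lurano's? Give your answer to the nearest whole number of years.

Country B gains on Lurano at 3.7% − 2.8% = 0.9 points a year.
At that relative rate the gap halves every 70/0.9 ≈ 77.78 years.
A 3.5× gap takes log₂(3.5) ≈ 1.81 halvings to close: 1.81 × 77.78 ≈ 141 years.

approximately 141 years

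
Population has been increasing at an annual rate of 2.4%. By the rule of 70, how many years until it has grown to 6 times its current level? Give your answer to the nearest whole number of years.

One doubling takes 70/2.4 = 29.17 years.
6× is log₂ 6 ≈ 2.58 doublings, so ≈ 2.58 × 29.17 = 75 years.

about 75 years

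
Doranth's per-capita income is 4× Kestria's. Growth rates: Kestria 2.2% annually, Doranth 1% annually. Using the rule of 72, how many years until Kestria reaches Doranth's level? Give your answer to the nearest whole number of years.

roughly 120 years

What matters is the difference: 1.2 pp.
Rule of 72 on the gap: the ratio halves every 72/1.2 ≈ 60.00 years.
A 4× gap closes after 2 halvings: 2 × 60.00 ≈ 120 years.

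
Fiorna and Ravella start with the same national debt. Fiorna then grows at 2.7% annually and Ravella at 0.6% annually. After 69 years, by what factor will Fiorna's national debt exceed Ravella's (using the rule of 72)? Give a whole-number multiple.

Only the 2.1-point difference matters.
72/2.1 ≈ 34.29 years per doubling of the ratio; 69 years gives 2.01 doublings, so ≈ 4×.

≈ 4 times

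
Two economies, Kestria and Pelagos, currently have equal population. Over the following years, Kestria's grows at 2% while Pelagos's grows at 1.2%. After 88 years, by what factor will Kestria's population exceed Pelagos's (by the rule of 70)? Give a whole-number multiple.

2 times

Only the 0.8-point difference matters.
70/0.8 ≈ 87.50 years per doubling of the ratio; 88 years gives 1.01 doublings, so ≈ 2×.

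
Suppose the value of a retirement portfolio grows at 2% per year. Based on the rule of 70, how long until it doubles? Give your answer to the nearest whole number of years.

At 2%, doubling takes about 70/2 = 35.00 years.

roughly 35 years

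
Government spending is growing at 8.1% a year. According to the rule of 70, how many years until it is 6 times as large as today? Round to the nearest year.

At 8.1% it doubles every 70/8.1 ≈ 8.64 years.
6× is log₂ 6 ≈ 2.58 doublings, so ≈ 2.58 × 8.64 = 22 years.

22 years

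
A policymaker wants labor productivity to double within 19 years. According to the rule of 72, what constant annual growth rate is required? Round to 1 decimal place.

72 / 19 ≈ 3.79, so about 3.8% a year.

roughly 3.8%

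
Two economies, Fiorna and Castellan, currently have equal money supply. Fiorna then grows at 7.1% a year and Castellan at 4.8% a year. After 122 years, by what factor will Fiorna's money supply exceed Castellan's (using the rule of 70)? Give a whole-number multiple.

Only the 2.3-point difference matters.
70/2.3 ≈ 30.43 years per doubling of the ratio; 122 years gives 4.01 doublings, so ≈ 16×.

around 16 times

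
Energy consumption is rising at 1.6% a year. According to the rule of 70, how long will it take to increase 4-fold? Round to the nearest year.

One doubling takes 70/1.6 = 43.75 years.
4 = 2^2, so 2 doublings → 88 years.

around 88 years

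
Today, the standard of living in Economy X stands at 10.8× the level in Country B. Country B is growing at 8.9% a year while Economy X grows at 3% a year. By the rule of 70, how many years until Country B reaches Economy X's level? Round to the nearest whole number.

What matters is the difference: 5.9 pp.
Rule of 70 on the gap: the ratio halves every 70/5.9 ≈ 11.86 years.
A 10.8× gap takes log₂(10.8) ≈ 3.43 halvings to close: 3.43 × 11.86 ≈ 41 years.

approximately 41 years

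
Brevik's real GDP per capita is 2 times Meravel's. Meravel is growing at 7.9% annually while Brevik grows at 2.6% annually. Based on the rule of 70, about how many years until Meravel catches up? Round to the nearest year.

approximately 13 years

What matters is the difference: 5.3 pp.
Rule of 70 on the gap: the ratio halves every 70/5.3 ≈ 13.21 years.
A 2 times gap closes after 1 halving: 1 × 13.21 ≈ 13 years.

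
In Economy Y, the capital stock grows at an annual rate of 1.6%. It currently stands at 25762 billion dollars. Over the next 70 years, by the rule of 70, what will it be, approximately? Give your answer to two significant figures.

Doubling time ≈ 70/1.6 = 43.75 years.
70 years is 70/43.75 ≈ 1.60 doublings, a factor of 2^1.60 ≈ 3.03.
25762 × 3.03 ≈ 78000 billion dollars.

about 78000 billion dollars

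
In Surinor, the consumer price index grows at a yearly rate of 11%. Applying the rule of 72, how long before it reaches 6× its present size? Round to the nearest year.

Doubling time ≈ 72/11 = 6.55 years.
6× is log₂ 6 ≈ 2.58 doublings, so ≈ 2.58 × 6.55 = 17 years.

about 17 years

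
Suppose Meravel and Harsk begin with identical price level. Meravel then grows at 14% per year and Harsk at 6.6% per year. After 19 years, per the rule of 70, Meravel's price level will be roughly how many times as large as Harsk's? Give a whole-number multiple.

Meravel pulls ahead at 7.4 pp per year, so the ratio doubles every 70/7.4 ≈ 9.46 years.
In 19 years that's 2.01 doublings: 2^2.01 ≈ 4.

around 4 times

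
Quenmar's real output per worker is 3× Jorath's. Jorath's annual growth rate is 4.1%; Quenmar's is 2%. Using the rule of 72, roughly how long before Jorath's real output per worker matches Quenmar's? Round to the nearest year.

around 54 years

What matters is the difference: 2.1 pp.
Rule of 72 on the gap: the ratio halves every 72/2.1 ≈ 34.29 years.
A 3× gap takes log₂(3) ≈ 1.58 halvings to close: 1.58 × 34.29 ≈ 54 years.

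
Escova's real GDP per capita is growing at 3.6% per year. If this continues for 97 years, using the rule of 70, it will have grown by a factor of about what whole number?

about 32 times

70/3.6 ≈ 19.44 years per doubling.
97 years fits 5 doublings: 2^5 = 32.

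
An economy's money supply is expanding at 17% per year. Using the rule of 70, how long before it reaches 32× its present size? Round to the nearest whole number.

One doubling takes 70/17 = 4.12 years.
32 = 2^5, so 5 doublings → 21 years.

approximately 21 years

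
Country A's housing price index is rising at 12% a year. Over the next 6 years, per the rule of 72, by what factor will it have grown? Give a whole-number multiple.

roughly 2 times

Doubling time ≈ 72/12 = 6.00 years.
6/6.00 ≈ 1 doubling, so about 2^1 = 2×.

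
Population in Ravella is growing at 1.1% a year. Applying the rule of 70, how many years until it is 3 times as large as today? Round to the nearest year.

about 101 years

At 1.1% it doubles every 70/1.1 ≈ 63.64 years.
3× is log₂ 3 ≈ 1.58 doublings, so ≈ 1.58 × 63.64 = 101 years.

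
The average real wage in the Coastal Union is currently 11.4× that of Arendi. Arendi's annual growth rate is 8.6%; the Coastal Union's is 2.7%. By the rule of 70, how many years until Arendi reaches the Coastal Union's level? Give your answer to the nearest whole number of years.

about 42 years

The growth-rate gap is 8.6% − 2.7% = 5.9 percentage points.
So the ratio between them halves every 70/5.9 ≈ 11.86 years.
An 11.4× gap takes log₂(11.4) ≈ 3.51 halvings to close: 3.51 × 11.86 ≈ 42 years.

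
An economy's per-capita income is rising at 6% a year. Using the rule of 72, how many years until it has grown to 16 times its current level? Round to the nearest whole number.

At 6% it doubles every 72/6 ≈ 12.00 years.
16 = 2^4, so 4 doublings → 48 years.

48 years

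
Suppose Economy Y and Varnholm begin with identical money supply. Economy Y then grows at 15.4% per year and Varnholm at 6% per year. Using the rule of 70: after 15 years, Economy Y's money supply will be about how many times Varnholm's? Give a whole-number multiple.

around 4 times

Only the 9.4-point difference matters.
70/9.4 ≈ 7.45 years per doubling of the ratio; 15 years gives 2.01 doublings, so ≈ 4×.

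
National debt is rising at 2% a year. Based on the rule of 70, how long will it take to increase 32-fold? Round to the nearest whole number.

175 years

Doubling time ≈ 70/2 = 35.00 years.
32× is 5 doublings, so 5 × 35.00 ≈ 175 years.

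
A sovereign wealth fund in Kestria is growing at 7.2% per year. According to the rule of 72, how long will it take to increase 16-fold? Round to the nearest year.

One doubling takes 72/7.2 = 10.00 years.
Getting to 16× needs 4 doublings: 4 × 10.00 ≈ 40 years.

about 40 years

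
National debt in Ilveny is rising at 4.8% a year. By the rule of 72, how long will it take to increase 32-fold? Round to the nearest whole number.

At 4.8% it doubles every 72/4.8 ≈ 15.00 years.
32 = 2^5, so 5 doublings → 75 years.

roughly 75 years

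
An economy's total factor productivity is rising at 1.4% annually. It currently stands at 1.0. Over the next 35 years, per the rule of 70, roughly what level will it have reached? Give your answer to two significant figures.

about 1.6

It doubles every 70/1.4 ≈ 50.00 years, so 35 years is 0.70 doublings.
2^0.70 ≈ 1.62; 1.0 × 1.62 ≈ 1.6.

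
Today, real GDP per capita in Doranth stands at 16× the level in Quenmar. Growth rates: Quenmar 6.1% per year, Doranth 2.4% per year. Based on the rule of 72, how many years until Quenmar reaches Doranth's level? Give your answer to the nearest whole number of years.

≈ 78 years

Quenmar gains on Doranth at 6.1% − 2.4% = 3.7 points a year.
At that relative rate the gap halves every 72/3.7 ≈ 19.46 years.
A 16× gap closes after 4 halvings: 4 × 19.46 ≈ 78 years.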